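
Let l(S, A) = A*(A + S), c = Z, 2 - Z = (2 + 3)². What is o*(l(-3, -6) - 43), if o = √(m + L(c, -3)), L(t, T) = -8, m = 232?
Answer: 44*√14 ≈ 164.63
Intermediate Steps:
Z = -23 (Z = 2 - (2 + 3)² = 2 - 1*5² = 2 - 1*25 = 2 - 25 = -23)
c = -23
o = 4*√14 (o = √(232 - 8) = √224 = 4*√14 ≈ 14.967)
o*(l(-3, -6) - 43) = (4*√14)*(-6*(-6 - 3) - 43) = (4*√14)*(-6*(-9) - 43) = (4*√14)*(54 - 43) = (4*√14)*11 = 44*√14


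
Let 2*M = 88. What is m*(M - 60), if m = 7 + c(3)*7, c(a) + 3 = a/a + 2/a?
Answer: 112/3 ≈ 37.333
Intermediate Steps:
M = 44 (M = (½)*88 = 44)
c(a) = -2 + 2/a (c(a) = -3 + (a/a + 2/a) = -3 + (1 + 2/a) = -2 + 2/a)
m = -7/3 (m = 7 + (-2 + 2/3)*7 = 7 + (-2 + 2*(⅓))*7 = 7 + (-2 + ⅔)*7 = 7 - 4/3*7 = 7 - 28/3 = -7/3 ≈ -2.3333)
m*(M - 60) = -7*(44 - 60)/3 = -7/3*(-16) = 112/3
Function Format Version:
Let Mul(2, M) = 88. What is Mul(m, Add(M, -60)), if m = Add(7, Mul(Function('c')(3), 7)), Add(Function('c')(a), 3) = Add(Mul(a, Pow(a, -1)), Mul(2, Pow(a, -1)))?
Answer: Rational(112, 3) ≈ 37.333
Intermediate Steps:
M = 44 (M = Mul(Rational(1, 2), 88) = 44)
Function('c')(a) = Add(-2, Mul(2, Pow(a, -1))) (Function('c')(a) = Add(-3, Add(Mul(a, Pow(a, -1)), Mul(2, Pow(a, -1)))) = Add(-3, Add(1, Mul(2, Pow(a, -1)))) = Add(-2, Mul(2, Pow(a, -1))))
m = Rational(-7, 3) (m = Add(7, Mul(Add(-2, Mul(2, Pow(3, -1))), 7)) = Add(7, Mul(Add(-2, Mul(2, Rational(1, 3))), 7)) = Add(7, Mul(Add(-2, Rational(2, 3)), 7)) = Add(7, Mul(Rational(-4, 3), 7)) = Add(7, Rational(-28, 3)) = Rational(-7, 3) ≈ -2.3333)
Mul(m, Add(M, -60)) = Mul(Rational(-7, 3), Add(44, -60)) = Mul(Rational(-7, 3), -16) = Rational(112, 3)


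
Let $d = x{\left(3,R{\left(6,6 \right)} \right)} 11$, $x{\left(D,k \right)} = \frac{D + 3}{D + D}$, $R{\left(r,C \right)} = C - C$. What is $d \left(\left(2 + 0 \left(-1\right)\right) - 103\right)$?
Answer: $-1111$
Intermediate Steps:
$R{\left(r,C \right)} = 0$
$x{\left(D,k \right)} = \frac{3 + D}{2 D}$
$d = 11$ ($d = \frac{3 + 3}{2 \cdot 3} \cdot 11 = \frac{1}{2} \cdot \frac{1}{3} \cdot 6 \cdot 11 = 1 \cdot 11 = 11$)
$d \left(\left(2 + 0 \left(-1\right)\right) - 103\right) = 11 \left(\left(2 + 0 \left(-1\right)\right) - 103\right) = 11 \left(\left(2 + 0\right) - 103\right) = 11 \left(2 - 103\right) = 11 \left(-101\right) = -1111$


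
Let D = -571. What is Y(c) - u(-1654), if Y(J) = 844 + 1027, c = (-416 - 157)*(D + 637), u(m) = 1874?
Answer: -3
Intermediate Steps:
c = -37818 (c = (-416 - 157)*(-571 + 637) = -573*66 = -37818)
Y(J) = 1871
Y(c) - u(-1654) = 1871 - 1*1874 = 1871 - 1874 = -3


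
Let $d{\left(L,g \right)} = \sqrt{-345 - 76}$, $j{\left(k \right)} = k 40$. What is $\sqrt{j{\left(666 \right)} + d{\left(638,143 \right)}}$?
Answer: $\sqrt{26640 + i \sqrt{421}} \approx 163.22 + 0.0629 i$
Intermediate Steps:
$j{\left(k \right)} = 40 k$
$d{\left(L,g \right)} = i \sqrt{421}$ ($d{\left(L,g \right)} = \sqrt{-421} = i \sqrt{421}$)
$\sqrt{j{\left(666 \right)} + d{\left(638,143 \right)}} = \sqrt{40 \cdot 666 + i \sqrt{421}} = \sqrt{26640 + i \sqrt{421}}$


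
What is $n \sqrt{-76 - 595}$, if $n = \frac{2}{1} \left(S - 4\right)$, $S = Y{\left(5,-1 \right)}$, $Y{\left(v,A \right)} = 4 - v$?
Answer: $- 10 i \sqrt{671} \approx - 259.04 i$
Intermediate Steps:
$S = -1$ ($S = 4 - 5 = -1$)
$n = -10$ ($n = \frac{2}{1} \left(-1 - 4\right) = 2 \cdot 1 \left(-5\right) = 2 \left(-5\right) = -10$)
$n \sqrt{-76 - 595} = - 10 \sqrt{-76 - 595} = - 10 \sqrt{-671} = - 10 i \sqrt{671}$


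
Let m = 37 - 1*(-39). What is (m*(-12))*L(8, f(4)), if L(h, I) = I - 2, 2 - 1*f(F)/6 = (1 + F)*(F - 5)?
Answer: -36480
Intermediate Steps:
f(F) = 12 - 6*(1 + F)*(-5 + F) (f(F) = 12 - 6*(1 + F)*(F - 5) = 12 - 6*(1 + F)*(-5 + F))
L(h, I) = -2 + I
m = 76 (m = 37 + 39 = 76)
(m*(-12))*L(8, f(4)) = (76*(-12))*(-2 + (42 - 6*4² + 24*4)) = -912*(-2 + (42 - 6*16 + 96)) = -912*(-2 + (42 - 96 + 96)) = -912*(-2 + 42) = -912*40 = -36480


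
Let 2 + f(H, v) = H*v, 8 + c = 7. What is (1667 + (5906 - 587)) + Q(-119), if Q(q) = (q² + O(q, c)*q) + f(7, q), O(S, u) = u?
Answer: 20431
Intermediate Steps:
c = -1 (c = -8 + 7 = -1)
f(H, v) = -2 + H*v
Q(q) = -2 + q² + 6*q (Q(q) = (q² - q) + (-2 + 7*q) = -2 + q² + 6*q)
(1667 + (5906 - 587)) + Q(-119) = (1667 + (5906 - 587)) + (-2 + (-119)² + 6*(-119)) = (1667 + 5319) + (-2 + 14161 - 714) = 6986 + 13445 = 20431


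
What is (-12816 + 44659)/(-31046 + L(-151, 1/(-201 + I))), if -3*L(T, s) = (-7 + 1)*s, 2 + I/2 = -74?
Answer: -11240579/10959240 ≈ -1.0257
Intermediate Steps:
I = -152 (I = -4 + 2*(-74) = -4 - 148 = -152)
L(T, s) = 2*s (L(T, s) = -(-7 + 1)*s/3 = -(-2)*s = 2*s)
(-12816 + 44659)/(-31046 + L(-151, 1/(-201 + I))) = (-12816 + 44659)/(-31046 + 2/(-201 - 152)) = 31843/(-31046 + 2/(-353)) = 31843/(-31046 + 2*(-1/353)) = 31843/(-31046 - 2/353) = 31843/(-10959240/353) = 31843*(-353/10959240) = -11240579/10959240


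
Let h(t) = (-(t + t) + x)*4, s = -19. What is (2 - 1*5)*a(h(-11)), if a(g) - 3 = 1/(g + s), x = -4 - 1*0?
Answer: -480/53 ≈ -9.0566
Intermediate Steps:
x = -4 (x = -4 + 0 = -4)
h(t) = -16 - 8*t (h(t) = (-(t + t) - 4)*4 = (-2*t - 4)*4 = (-4 - 2*t)*4 = -16 - 8*t)
a(g) = 3 + 1/(-19 + g) (a(g) = 3 + 1/(g - 19) = 3 + 1/(-19 + g))
(2 - 1*5)*a(h(-11)) = (2 - 1*5)*((-56 + 3*(-16 - 8*(-11)))/(-19 + (-16 - 8*(-11)))) = (2 - 5)*((-56 + 3*(-16 + 88))/(-19 + (-16 + 88))) = -3*(-56 + 3*72)/(-19 + 72) = -3*(-56 + 216)/53 = -3*160/53 = -480/53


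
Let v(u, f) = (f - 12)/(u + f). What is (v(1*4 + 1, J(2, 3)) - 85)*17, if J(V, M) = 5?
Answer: -14569/10 ≈ -1456.9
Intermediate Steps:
v(u, f) = (-12 + f)/(f + u)
(v(1*4 + 1, J(2, 3)) - 85)*17 = ((-12 + 5)/(5 + (1*4 + 1)) - 85)*17 = (-7/(5 + (4 + 1)) - 85)*17 = (-7/(5 + 5) - 85)*17 = (-7/10 - 85)*17 = -857/10*17 = -14569/10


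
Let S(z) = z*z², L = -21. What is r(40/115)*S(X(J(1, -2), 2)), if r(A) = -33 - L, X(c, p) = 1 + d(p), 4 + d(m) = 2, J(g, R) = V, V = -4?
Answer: 12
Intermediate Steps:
J(g, R) = -4
d(m) = -2 (d(m) = -4 + 2 = -2)
X(c, p) = -1 (X(c, p) = 1 - 2 = -1)
r(A) = -12 (r(A) = -33 - 1*(-21) = -33 + 21 = -12)
S(z) = z³
r(40/115)*S(X(J(1, -2), 2)) = -12*(-1)³ = -12*(-1) = 12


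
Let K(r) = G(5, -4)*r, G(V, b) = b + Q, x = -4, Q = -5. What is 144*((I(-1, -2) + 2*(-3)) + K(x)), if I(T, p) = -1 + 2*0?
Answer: 4176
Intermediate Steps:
G(V, b) = -5 + b (G(V, b) = b - 5 = -5 + b)
K(r) = -9*r (K(r) = (-5 - 4)*r = -9*r)
I(T, p) = -1 (I(T, p) = -1 + 0 = -1)
144*((I(-1, -2) + 2*(-3)) + K(x)) = 144*((-1 + 2*(-3)) - 9*(-4)) = 144*((-1 - 6) + 36) = 144*(-7 + 36) = 144*29 = 4176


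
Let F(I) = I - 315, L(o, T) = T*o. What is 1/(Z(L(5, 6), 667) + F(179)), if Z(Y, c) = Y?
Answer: -1/106 ≈ -0.0094340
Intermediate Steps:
F(I) = -315 + I
1/(Z(L(5, 6), 667) + F(179)) = 1/(6*5 + (-315 + 179)) = 1/(30 - 136) = 1/(-106) = -1/106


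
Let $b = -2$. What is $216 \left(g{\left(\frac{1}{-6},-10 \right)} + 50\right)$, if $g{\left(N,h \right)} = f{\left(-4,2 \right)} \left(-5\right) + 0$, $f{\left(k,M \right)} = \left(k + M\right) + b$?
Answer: $15120$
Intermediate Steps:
$f{\left(k,M \right)} = -2 + M + k$ ($f{\left(k,M \right)} = \left(k + M\right) - 2 = \left(M + k\right) - 2 = -2 + M + k$)
$g{\left(N,h \right)} = 20$ ($g{\left(N,h \right)} = \left(-2 + 2 - 4\right) \left(-5\right) + 0 = \left(-4\right) \left(-5\right) + 0 = 20 + 0 = 20$)
$216 \left(g{\left(\frac{1}{-6},-10 \right)} + 50\right) = 216 \left(20 + 50\right) = 216 \cdot 70 = 15120$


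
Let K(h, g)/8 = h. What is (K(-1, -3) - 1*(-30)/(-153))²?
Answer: 174724/2601 ≈ 67.176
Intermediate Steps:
K(h, g) = 8*h
(K(-1, -3) - 1*(-30)/(-153))² = (8*(-1) - 1*(-30)/(-153))² = (-8 + 30*(-1/153))² = (-8 - 10/51)² = (-418/51)² = 174724/2601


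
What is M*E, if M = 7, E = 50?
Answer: 350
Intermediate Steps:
M*E = 7*50 = 350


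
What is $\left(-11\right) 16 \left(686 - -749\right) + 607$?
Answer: $-251953$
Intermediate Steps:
$\left(-11\right) 16 \left(686 - -749\right) + 607 = - 176 \left(686 + 749\right) + 607 = \left(-176\right) 1435 + 607 = -252560 + 607 = -251953$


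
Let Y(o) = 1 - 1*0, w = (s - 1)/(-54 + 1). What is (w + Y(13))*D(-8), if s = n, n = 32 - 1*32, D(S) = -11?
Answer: -594/53 ≈ -11.208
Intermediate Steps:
n = 0 (n = 32 - 32 = 0)
s = 0
w = 1/53 (w = (0 - 1)/(-54 + 1) = -1/(-53) = -1*(-1/53) = 1/53 ≈ 0.018868)
Y(o) = 1 (Y(o) = 1 + 0 = 1)
(w + Y(13))*D(-8) = (1/53 + 1)*(-11) = (54/53)*(-11) = -594/53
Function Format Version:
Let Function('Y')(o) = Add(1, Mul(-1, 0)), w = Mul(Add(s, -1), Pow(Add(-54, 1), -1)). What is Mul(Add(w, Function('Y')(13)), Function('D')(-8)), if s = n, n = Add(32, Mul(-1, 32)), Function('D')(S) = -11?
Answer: Rational(-594, 53) ≈ -11.208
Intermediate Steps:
n = 0 (n = Add(32, -32) = 0)
s = 0
w = Rational(1, 53) (w = Mul(Add(0, -1), Pow(Add(-54, 1), -1)) = Mul(-1, Pow(-53, -1)) = Mul(-1, Rational(-1, 53)) = Rational(1, 53) ≈ 0.018868)
Function('Y')(o) = 1 (Function('Y')(o) = Add(1, 0) = 1)
Mul(Add(w, Function('Y')(13)), Function('D')(-8)) = Mul(Add(Rational(1, 53), 1), -11) = Mul(Rational(54, 53), -11) = Rational(-594, 53)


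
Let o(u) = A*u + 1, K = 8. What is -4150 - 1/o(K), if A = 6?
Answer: -203351/49 ≈ -4150.0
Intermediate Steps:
o(u) = 1 + 6*u (o(u) = 6*u + 1 = 1 + 6*u)
-4150 - 1/o(K) = -4150 - 1/(1 + 6*8) = -4150 - 1/(1 + 48) = -4150 - 1/49 = -203351/49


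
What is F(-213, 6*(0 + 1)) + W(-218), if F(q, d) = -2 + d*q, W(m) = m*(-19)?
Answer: 2862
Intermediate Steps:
W(m) = -19*m
F(-213, 6*(0 + 1)) + W(-218) = (-2 + (6*(0 + 1))*(-213)) - 19*(-218) = (-2 + (6*1)*(-213)) + 4142 = (-2 + 6*(-213)) + 4142 = (-2 - 1278) + 4142 = -1280 + 4142 = 2862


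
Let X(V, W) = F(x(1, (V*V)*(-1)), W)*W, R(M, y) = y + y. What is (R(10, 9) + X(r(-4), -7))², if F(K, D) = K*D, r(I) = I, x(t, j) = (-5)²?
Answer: 1545049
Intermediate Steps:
x(t, j) = 25
F(K, D) = D*K
R(M, y) = 2*y
X(V, W) = 25*W² (X(V, W) = (W*25)*W = (25*W)*W = 25*W²)
(R(10, 9) + X(r(-4), -7))² = (2*9 + 25*(-7)²)² = (18 + 25*49)² = (18 + 1225)² = 1243² = 1545049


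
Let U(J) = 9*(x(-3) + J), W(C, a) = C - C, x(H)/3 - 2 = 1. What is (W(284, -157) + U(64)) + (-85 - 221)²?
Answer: 94293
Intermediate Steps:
x(H) = 9 (x(H) = 6 + 3*1 = 6 + 3 = 9)
W(C, a) = 0
U(J) = 81 + 9*J (U(J) = 9*(9 + J) = 81 + 9*J)
(W(284, -157) + U(64)) + (-85 - 221)² = (0 + (81 + 9*64)) + (-85 - 221)² = (0 + (81 + 576)) + (-306)² = (0 + 657) + 93636 = 657 + 93636 = 94293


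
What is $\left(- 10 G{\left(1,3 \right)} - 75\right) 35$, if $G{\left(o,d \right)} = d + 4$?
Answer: $-5075$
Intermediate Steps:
$G{\left(o,d \right)} = 4 + d$
$\left(- 10 G{\left(1,3 \right)} - 75\right) 35 = \left(- 10 \left(4 + 3\right) - 75\right) 35 = \left(\left(-10\right) 7 - 75\right) 35 = \left(-70 - 75\right) 35 = \left(-145\right) 35 = -5075$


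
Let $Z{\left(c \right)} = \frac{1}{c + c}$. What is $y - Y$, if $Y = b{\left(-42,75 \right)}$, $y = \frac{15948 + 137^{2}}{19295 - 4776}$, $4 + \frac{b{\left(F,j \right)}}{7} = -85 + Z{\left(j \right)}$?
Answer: $\frac{1361906467}{2177850} \approx 625.34$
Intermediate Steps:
$Z{\left(c \right)} = \frac{1}{2 c}$
$b{\left(F,j \right)} = -623 + \frac{7}{2 j}$ ($b{\left(F,j \right)} = -28 + 7 \left(-85 + \frac{1}{2 j}\right) = -28 - \left(595 - \frac{7}{2 j}\right) = -623 + \frac{7}{2 j}$)
$y = \frac{34717}{14519}$ ($y = \frac{15948 + 18769}{14519} = 34717 \cdot \frac{1}{14519} = \frac{34717}{14519} \approx 2.3911$)
$Y = - \frac{93443}{150}$ ($Y = -623 + \frac{7}{2 \cdot 75} = -623 + \frac{7}{2} \cdot \frac{1}{75} = -623 + \frac{7}{150} = - \frac{93443}{150} \approx -622.95$)
$y - Y = \frac{34717}{14519} - - \frac{93443}{150} = \frac{34717}{14519} + \frac{93443}{150} = \frac{1361906467}{2177850}$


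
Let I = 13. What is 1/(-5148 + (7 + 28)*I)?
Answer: -1/4693 ≈ -0.00021308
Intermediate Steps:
1/(-5148 + (7 + 28)*I) = 1/(-5148 + (7 + 28)*13) = 1/(-5148 + 35*13) = 1/(-5148 + 455) = 1/(-4693) = -1/4693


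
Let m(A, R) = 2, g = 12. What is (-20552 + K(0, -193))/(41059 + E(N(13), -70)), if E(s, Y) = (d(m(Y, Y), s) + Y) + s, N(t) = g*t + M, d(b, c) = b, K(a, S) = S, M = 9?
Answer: -20745/41156 ≈ -0.50406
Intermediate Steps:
N(t) = 9 + 12*t (N(t) = 12*t + 9 = 9 + 12*t)
E(s, Y) = 2 + Y + s (E(s, Y) = (2 + Y) + s = 2 + Y + s)
(-20552 + K(0, -193))/(41059 + E(N(13), -70)) = (-20552 - 193)/(41059 + (2 - 70 + (9 + 12*13))) = -20745/(41059 + (2 - 70 + (9 + 156))) = -20745/(41059 + (2 - 70 + 165)) = -20745/(41059 + 97) = -20745/41156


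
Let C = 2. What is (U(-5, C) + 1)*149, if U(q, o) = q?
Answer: -596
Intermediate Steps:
(U(-5, C) + 1)*149 = (-5 + 1)*149 = -4*149 = -596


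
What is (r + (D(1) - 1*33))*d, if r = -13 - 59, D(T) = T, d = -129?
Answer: 13416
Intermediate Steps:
r = -72
(r + (D(1) - 1*33))*d = (-72 + (1 - 1*33))*(-129) = (-72 + (1 - 33))*(-129) = (-72 - 32)*(-129) = -104*(-129) = 13416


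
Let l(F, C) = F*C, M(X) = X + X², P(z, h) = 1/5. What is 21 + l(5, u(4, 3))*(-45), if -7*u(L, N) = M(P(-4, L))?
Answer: 201/7 ≈ 28.714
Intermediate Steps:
P(z, h) = ⅕
u(L, N) = -6/175 (u(L, N) = -(1 + ⅕)/35 = -6/(35*5) = -⅐*6/25 = -6/175)
l(F, C) = C*F
21 + l(5, u(4, 3))*(-45) = 21 - 6/175*5*(-45) = 21 - 6/35*(-45) = 21 + 54/7 = 201/7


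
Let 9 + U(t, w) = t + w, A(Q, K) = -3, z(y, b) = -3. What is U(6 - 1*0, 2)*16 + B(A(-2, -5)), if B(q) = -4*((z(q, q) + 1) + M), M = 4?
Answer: -24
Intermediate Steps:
B(q) = -8 (B(q) = -4*((-3 + 1) + 4) = -4*(-2 + 4) = -4*2 = -8)
U(t, w) = -9 + t + w (U(t, w) = -9 + (t + w) = -9 + t + w)
U(6 - 1*0, 2)*16 + B(A(-2, -5)) = (-9 + (6 - 1*0) + 2)*16 - 8 = (-9 + (6 + 0) + 2)*16 - 8 = (-9 + 6 + 2)*16 - 8 = -1*16 - 8 = -16 - 8 = -24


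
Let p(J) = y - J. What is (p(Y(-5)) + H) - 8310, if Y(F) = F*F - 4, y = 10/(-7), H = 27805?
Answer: 136308/7 ≈ 19473.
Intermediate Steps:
y = -10/7 (y = -⅐*10 = -10/7 ≈ -1.4286)
Y(F) = -4 + F² (Y(F) = F² - 4 = -4 + F²)
p(J) = -10/7 - J
(p(Y(-5)) + H) - 8310 = ((-10/7 - (-4 + (-5)²)) + 27805) - 8310 = ((-10/7 - (-4 + 25)) + 27805) - 8310 = ((-10/7 - 1*21) + 27805) - 8310 = ((-10/7 - 21) + 27805) - 8310 = (-157/7 + 27805) - 8310 = 194478/7 - 8310 = 136308/7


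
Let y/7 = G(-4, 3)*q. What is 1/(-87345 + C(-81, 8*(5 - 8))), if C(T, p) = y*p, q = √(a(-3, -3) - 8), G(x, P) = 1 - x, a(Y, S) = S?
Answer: I/(15*(-5823*I + 56*√11)) ≈ -1.1437e-5 + 3.648e-7*I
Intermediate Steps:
q = I*√11 (q = √(-3 - 8) = √(-11) = I*√11 ≈ 3.3166*I)
y = 35*I*√11 (y = 7*((1 - 1*(-4))*(I*√11)) = 7*((1 + 4)*(I*√11)) = 7*(5*(I*√11)) = 7*(5*I*√11) = 35*I*√11 ≈ 116.08*I)
C(T, p) = 35*I*p*√11 (C(T, p) = (35*I*√11)*p = 35*I*p*√11)
1/(-87345 + C(-81, 8*(5 - 8))) = 1/(-87345 + 35*I*(8*(5 - 8))*√11) = 1/(-87345 + 35*I*(8*(-3))*√11) = 1/(-87345 + 35*I*(-24)*√11) = 1/(-87345 - 840*I*√11)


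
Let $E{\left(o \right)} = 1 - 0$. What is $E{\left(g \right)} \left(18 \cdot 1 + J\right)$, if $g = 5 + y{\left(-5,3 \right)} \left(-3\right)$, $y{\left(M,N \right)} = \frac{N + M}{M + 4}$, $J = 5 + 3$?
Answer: $26$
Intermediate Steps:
$J = 8$
$y{\left(M,N \right)} = \frac{M + N}{4 + M}$
$g = -1$ ($g = 5 + \frac{-5 + 3}{4 - 5} \left(-3\right) = 5 + \frac{1}{-1} \left(-2\right) \left(-3\right) = 5 + \left(-1\right) \left(-2\right) \left(-3\right) = 5 + 2 \left(-3\right) = 5 - 6 = -1$)
$E{\left(o \right)} = 1$ ($E{\left(o \right)} = 1 + 0 = 1$)
$E{\left(g \right)} \left(18 \cdot 1 + J\right) = 1 \left(18 \cdot 1 + 8\right) = 1 \left(18 + 8\right) = 1 \cdot 26 = 26$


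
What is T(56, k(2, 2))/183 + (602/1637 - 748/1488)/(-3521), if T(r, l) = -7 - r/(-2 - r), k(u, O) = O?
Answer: -41643587775/1264341003212 ≈ -0.032937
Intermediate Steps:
T(r, l) = -7 - r/(-2 - r)
T(56, k(2, 2))/183 + (602/1637 - 748/1488)/(-3521) = (2*(-7 - 3*56)/(2 + 56))/183 + (602/1637 - 748/1488)/(-3521) = (2*(-7 - 168)/58)*(1/183) + (602*(1/1637) - 748*1/1488)*(-1/3521) = (2*(1/58)*(-175))*(1/183) + (602/1637 - 187/372)*(-1/3521) = -175/29*1/183 - 82175/608964*(-1/3521) = -175/5307 + 82175/2144162244 = -41643587775/1264341003212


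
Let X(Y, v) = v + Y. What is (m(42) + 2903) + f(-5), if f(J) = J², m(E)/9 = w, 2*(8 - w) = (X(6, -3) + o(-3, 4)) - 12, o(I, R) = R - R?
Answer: 6081/2 ≈ 3040.5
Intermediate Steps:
o(I, R) = 0
X(Y, v) = Y + v
w = 25/2 (w = 8 - (((6 - 3) + 0) - 12)/2 = 8 - ((3 + 0) - 12)/2 = 8 - (3 - 12)/2 = 8 - ½*(-9) = 8 + 9/2 = 25/2 ≈ 12.500)
m(E) = 225/2 (m(E) = 9*(25/2) = 225/2)
(m(42) + 2903) + f(-5) = (225/2 + 2903) + (-5)² = 6031/2 + 25 = 6081/2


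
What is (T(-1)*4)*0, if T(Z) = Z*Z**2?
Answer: 0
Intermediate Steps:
T(Z) = Z**3
(T(-1)*4)*0 = ((-1)**3*4)*0 = -1*4*0 = -4*0 = 0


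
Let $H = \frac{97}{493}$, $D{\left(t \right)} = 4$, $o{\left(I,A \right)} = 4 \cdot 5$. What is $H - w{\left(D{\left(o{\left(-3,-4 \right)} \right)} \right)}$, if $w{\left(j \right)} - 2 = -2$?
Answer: $\frac{97}{493} \approx 0.19675$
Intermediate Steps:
$o{\left(I,A \right)} = 20$
$w{\left(j \right)} = 0$ ($w{\left(j \right)} = 2 - 2 = 0$)
$H = \frac{97}{493}$ ($H = 97 \cdot \frac{1}{493} = \frac{97}{493} \approx 0.19675$)
$H - w{\left(D{\left(o{\left(-3,-4 \right)} \right)} \right)} = \frac{97}{493} - 0 = \frac{97}{493} + 0 = \frac{97}{493}$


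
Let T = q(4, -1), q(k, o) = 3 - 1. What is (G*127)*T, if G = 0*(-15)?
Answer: 0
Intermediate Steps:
G = 0
q(k, o) = 2
T = 2
(G*127)*T = (0*127)*2 = 0*2 = 0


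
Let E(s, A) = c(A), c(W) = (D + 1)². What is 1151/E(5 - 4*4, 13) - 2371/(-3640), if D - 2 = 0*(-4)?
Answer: 4210979/32760 ≈ 128.54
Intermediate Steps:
D = 2 (D = 2 + 0*(-4) = 2 + 0 = 2)
c(W) = 9 (c(W) = (2 + 1)² = 3² = 9)
E(s, A) = 9
1151/E(5 - 4*4, 13) - 2371/(-3640) = 1151/9 - 2371/(-3640) = 1151*(⅑) - 2371*(-1/3640) = 1151/9 + 2371/3640 = 4210979/32760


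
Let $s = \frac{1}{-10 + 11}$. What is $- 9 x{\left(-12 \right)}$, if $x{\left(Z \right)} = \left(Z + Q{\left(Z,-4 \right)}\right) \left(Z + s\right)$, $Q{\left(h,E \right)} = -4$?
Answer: $-1584$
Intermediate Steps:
$s = 1$ ($s = 1^{-1} = 1$)
$x{\left(Z \right)} = \left(1 + Z\right) \left(-4 + Z\right)$ ($x{\left(Z \right)} = \left(Z - 4\right) \left(Z + 1\right) = \left(-4 + Z\right) \left(1 + Z\right) = \left(1 + Z\right) \left(-4 + Z\right)$)
$- 9 x{\left(-12 \right)} = - 9 \left(-4 + \left(-12\right)^{2} - -36\right) = - 9 \left(-4 + 144 + 36\right) = \left(-9\right) 176 = -1584$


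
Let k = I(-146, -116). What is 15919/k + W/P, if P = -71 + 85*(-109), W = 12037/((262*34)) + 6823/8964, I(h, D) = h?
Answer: -741719335542725/6802613120592 ≈ -109.03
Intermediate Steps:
W = 21084869/9981414 (W = 12037/8908 + 6823*(1/8964) = 12037*(1/8908) + 6823/8964 = 12037/8908 + 6823/8964 = 21084869/9981414 ≈ 2.1124)
k = -146
P = -9336 (P = -71 - 9265 = -9336)
15919/k + W/P = 15919/(-146) + (21084869/9981414)/(-9336) = 15919*(-1/146) + (21084869/9981414)*(-1/9336) = -15919/146 - 21084869/93186481104 = -741719335542725/6802613120592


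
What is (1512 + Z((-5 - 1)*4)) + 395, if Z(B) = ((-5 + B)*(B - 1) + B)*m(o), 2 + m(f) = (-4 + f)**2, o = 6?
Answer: 3309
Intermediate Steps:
m(f) = -2 + (-4 + f)**2
Z(B) = 2*B + 2*(-1 + B)*(-5 + B) (Z(B) = ((-5 + B)*(B - 1) + B)*(-2 + (-4 + 6)**2) = ((-5 + B)*(-1 + B) + B)*(-2 + 2**2) = ((-1 + B)*(-5 + B) + B)*(-2 + 4) = (B + (-1 + B)*(-5 + B))*2 = 2*B + 2*(-1 + B)*(-5 + B))
(1512 + Z((-5 - 1)*4)) + 395 = (1512 + (10 - 10*(-5 - 1)*4 + 2*((-5 - 1)*4)**2)) + 395 = (1512 + (10 - (-60)*4 + 2*(-6*4)**2)) + 395 = (1512 + (10 - 10*(-24) + 2*(-24)**2)) + 395 = (1512 + (10 + 240 + 2*576)) + 395 = (1512 + (10 + 240 + 1152)) + 395 = (1512 + 1402) + 395 = 2914 + 395 = 3309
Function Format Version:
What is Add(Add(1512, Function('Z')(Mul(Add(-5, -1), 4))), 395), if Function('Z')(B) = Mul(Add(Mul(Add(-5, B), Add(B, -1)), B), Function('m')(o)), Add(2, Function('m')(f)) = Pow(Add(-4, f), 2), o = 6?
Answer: 3309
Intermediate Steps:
Function('m')(f) = Add(-2, Pow(Add(-4, f), 2))
Function('Z')(B) = Add(Mul(2, B), Mul(2, Add(-1, B), Add(-5, B))) (Function('Z')(B) = Mul(Add(Mul(Add(-5, B), Add(B, -1)), B), Add(-2, Pow(Add(-4, 6), 2))) = Mul(Add(Mul(Add(-5, B), Add(-1, B)), B), Add(-2, Pow(2, 2))) = Mul(Add(Mul(Add(-1, B), Add(-5, B)), B), Add(-2, 4)) = Mul(Add(B, Mul(Add(-1, B), Add(-5, B))), 2) = Add(Mul(2, B), Mul(2, Add(-1, B), Add(-5, B))))
Add(Add(1512, Function('Z')(Mul(Add(-5, -1), 4))), 395) = Add(Add(1512, Add(10, Mul(-10, Mul(Add(-5, -1), 4)), Mul(2, Pow(Mul(Add(-5, -1), 4), 2)))), 395) = Add(Add(1512, Add(10, Mul(-10, Mul(-6, 4)), Mul(2, Pow(Mul(-6, 4), 2)))), 395) = Add(Add(1512, Add(10, Mul(-10, -24), Mul(2, Pow(-24, 2)))), 395) = Add(Add(1512, Add(10, 240, Mul(2, 576))), 395) = Add(Add(1512, Add(10, 240, 1152)), 395) = Add(Add(1512, 1402), 395) = Add(2914, 395) = 3309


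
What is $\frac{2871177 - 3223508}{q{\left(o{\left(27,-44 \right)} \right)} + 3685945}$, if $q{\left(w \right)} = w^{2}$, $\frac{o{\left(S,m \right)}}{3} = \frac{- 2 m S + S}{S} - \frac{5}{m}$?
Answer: $- \frac{682112816}{7274357689} \approx -0.09377$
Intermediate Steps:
$o{\left(S,m \right)} = - \frac{15}{m} + \frac{3 \left(S - 2 S m\right)}{S}$ ($o{\left(S,m \right)} = 3 \left(\frac{- 2 m S + S}{S} - \frac{5}{m}\right) = 3 \left(\frac{- 2 S m + S}{S} - \frac{5}{m}\right) = 3 \left(\frac{S - 2 S m}{S} - \frac{5}{m}\right) = 3 \left(- \frac{5}{m} + \frac{S - 2 S m}{S}\right) = - \frac{15}{m} + \frac{3 \left(S - 2 S m\right)}{S}$)
$\frac{2871177 - 3223508}{q{\left(o{\left(27,-44 \right)} \right)} + 3685945} = \frac{2871177 - 3223508}{\left(3 - \frac{15}{-44} - -264\right)^{2} + 3685945} = - \frac{352331}{\left(3 - - \frac{15}{44} + 264\right)^{2} + 3685945} = - \frac{352331}{\left(3 + \frac{15}{44} + 264\right)^{2} + 3685945} = - \frac{352331}{\left(\frac{11763}{44}\right)^{2} + 3685945} = - \frac{352331}{\frac{138368169}{1936} + 3685945} = - \frac{352331}{\frac{7274357689}{1936}} = \left(-352331\right) \frac{1936}{7274357689} = - \frac{682112816}{7274357689}$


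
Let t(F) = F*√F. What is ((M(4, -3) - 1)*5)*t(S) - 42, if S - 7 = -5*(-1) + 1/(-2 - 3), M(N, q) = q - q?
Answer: -42 - 59*√295/5 ≈ -244.67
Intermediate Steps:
M(N, q) = 0
S = 59/5 (S = 7 + (-5*(-1) + 1/(-2 - 3)) = 7 + (5 + 1/(-5)) = 7 + (5 - ⅕) = 7 + 24/5 = 59/5 ≈ 11.800)
t(F) = F^(3/2)
((M(4, -3) - 1)*5)*t(S) - 42 = ((0 - 1)*5)*(59/5)^(3/2) - 42 = (-1*5)*(59*√295/25) - 42 = -59*√295/5 - 42 = -42 - 59*√295/5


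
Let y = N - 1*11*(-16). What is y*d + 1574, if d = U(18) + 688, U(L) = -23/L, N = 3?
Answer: 2240951/18 ≈ 1.2450e+5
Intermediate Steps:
d = 12361/18 (d = -23/18 + 688 = 12361/18 ≈ 686.72)
y = 179 (y = 3 - 1*11*(-16) = 3 - 11*(-16) = 3 + 176 = 179)
y*d + 1574 = 179*(12361/18) + 1574 = 2212619/18 + 1574 = 2240951/18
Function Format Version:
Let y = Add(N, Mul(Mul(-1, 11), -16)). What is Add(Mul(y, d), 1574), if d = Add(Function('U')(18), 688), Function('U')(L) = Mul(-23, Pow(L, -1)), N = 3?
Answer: Rational(2240951, 18) ≈ 1.2450e+5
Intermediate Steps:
d = Rational(12361, 18) (d = Add(Mul(-23, Pow(18, -1)), 688) = Add(Mul(-23, Rational(1, 18)), 688) = Add(Rational(-23, 18), 688) = Rational(12361, 18) ≈ 686.72)
y = 179 (y = Add(3, Mul(Mul(-1, 11), -16)) = Add(3, Mul(-11, -16)) = Add(3, 176) = 179)
Add(Mul(y, d), 1574) = Add(Mul(179, Rational(12361, 18)), 1574) = Add(Rational(2212619, 18), 1574) = Rational(2240951, 18)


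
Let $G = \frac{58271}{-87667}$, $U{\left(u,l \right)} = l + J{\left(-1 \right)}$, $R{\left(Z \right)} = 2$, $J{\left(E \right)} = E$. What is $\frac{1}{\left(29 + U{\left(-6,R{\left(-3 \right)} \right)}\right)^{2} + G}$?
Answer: $\frac{87667}{78842029} \approx 0.0011119$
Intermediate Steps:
$U{\left(u,l \right)} = -1 + l$ ($U{\left(u,l \right)} = l - 1 = -1 + l$)
$G = - \frac{58271}{87667}$ ($G = 58271 \left(- \frac{1}{87667}\right) = - \frac{58271}{87667} \approx -0.66469$)
$\frac{1}{\left(29 + U{\left(-6,R{\left(-3 \right)} \right)}\right)^{2} + G} = \frac{1}{\left(29 + \left(-1 + 2\right)\right)^{2} - \frac{58271}{87667}} = \frac{1}{\left(29 + 1\right)^{2} - \frac{58271}{87667}} = \frac{1}{30^{2} - \frac{58271}{87667}} = \frac{1}{900 - \frac{58271}{87667}} = \frac{1}{\frac{78842029}{87667}} = \frac{87667}{78842029}$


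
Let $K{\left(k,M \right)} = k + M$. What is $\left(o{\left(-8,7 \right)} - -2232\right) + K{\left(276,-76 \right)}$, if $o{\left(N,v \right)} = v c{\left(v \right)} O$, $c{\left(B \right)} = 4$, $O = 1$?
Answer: $2460$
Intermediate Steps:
$o{\left(N,v \right)} = 4 v$ ($o{\left(N,v \right)} = v 4 \cdot 1 = 4 v 1 = 4 v$)
$K{\left(k,M \right)} = M + k$
$\left(o{\left(-8,7 \right)} - -2232\right) + K{\left(276,-76 \right)} = \left(4 \cdot 7 - -2232\right) + \left(-76 + 276\right) = \left(28 + 2232\right) + 200 = 2260 + 200 = 2460$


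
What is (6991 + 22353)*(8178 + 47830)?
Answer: 1643498752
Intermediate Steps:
(6991 + 22353)*(8178 + 47830) = 29344*56008 = 1643498752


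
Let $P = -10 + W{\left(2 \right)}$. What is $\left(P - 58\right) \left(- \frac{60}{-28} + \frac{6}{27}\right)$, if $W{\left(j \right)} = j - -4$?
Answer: $- \frac{9238}{63} \approx -146.64$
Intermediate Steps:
$W{\left(j \right)} = 4 + j$ ($W{\left(j \right)} = j + 4 = 4 + j$)
$P = -4$ ($P = -10 + \left(4 + 2\right) = -10 + 6 = -4$)
$\left(P - 58\right) \left(- \frac{60}{-28} + \frac{6}{27}\right) = \left(-4 - 58\right) \left(- \frac{60}{-28} + \frac{6}{27}\right) = - 62 \left(\left(-60\right) \left(- \frac{1}{28}\right) + 6 \cdot \frac{1}{27}\right) = - 62 \left(\frac{15}{7} + \frac{2}{9}\right) = \left(-62\right) \frac{149}{63} = - \frac{9238}{63}$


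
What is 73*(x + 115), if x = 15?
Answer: 9490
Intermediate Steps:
73*(x + 115) = 73*(15 + 115) = 73*130 = 9490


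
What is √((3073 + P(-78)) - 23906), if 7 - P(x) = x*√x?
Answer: √(-20826 + 78*I*√78) ≈ 2.386 + 144.33*I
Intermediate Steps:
P(x) = 7 - x^(3/2) (P(x) = 7 - x*√x = 7 - x^(3/2))
√((3073 + P(-78)) - 23906) = √((3073 + (7 - (-78)^(3/2))) - 23906) = √((3073 + (7 - (-78)*I*√78)) - 23906) = √((3073 + (7 + 78*I*√78)) - 23906) = √((3080 + 78*I*√78) - 23906) = √(-20826 + 78*I*√78)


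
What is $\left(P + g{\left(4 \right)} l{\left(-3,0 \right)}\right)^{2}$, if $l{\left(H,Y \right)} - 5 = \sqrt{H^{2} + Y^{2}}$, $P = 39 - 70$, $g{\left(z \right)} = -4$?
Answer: $3969$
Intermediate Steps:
$P = -31$
$l{\left(H,Y \right)} = 5 + \sqrt{H^{2} + Y^{2}}$
$\left(P + g{\left(4 \right)} l{\left(-3,0 \right)}\right)^{2} = \left(-31 - 4 \left(5 + \sqrt{\left(-3\right)^{2} + 0^{2}}\right)\right)^{2} = \left(-31 - 4 \left(5 + \sqrt{9 + 0}\right)\right)^{2} = \left(-31 - 4 \left(5 + \sqrt{9}\right)\right)^{2} = \left(-31 - 4 \left(5 + 3\right)\right)^{2} = \left(-31 - 32\right)^{2} = \left(-63\right)^{2} = 3969$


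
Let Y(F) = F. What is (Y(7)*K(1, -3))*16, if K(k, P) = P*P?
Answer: 1008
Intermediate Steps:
K(k, P) = P**2
(Y(7)*K(1, -3))*16 = (7*(-3)**2)*16 = (7*9)*16 = 63*16 = 1008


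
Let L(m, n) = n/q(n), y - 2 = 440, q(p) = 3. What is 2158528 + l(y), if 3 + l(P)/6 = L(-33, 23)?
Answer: 2158556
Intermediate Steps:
y = 442 (y = 2 + 440 = 442)
L(m, n) = n/3
l(P) = 28 (l(P) = -18 + 6*((⅓)*23) = -18 + 6*(23/3) = -18 + 46 = 28)
2158528 + l(y) = 2158528 + 28 = 2158556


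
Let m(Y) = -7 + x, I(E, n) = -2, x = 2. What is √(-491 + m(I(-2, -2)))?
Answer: 4*I*√31 ≈ 22.271*I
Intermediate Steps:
m(Y) = -5 (m(Y) = -7 + 2 = -5)
√(-491 + m(I(-2, -2))) = √(-491 - 5) = √(-496) = 4*I*√31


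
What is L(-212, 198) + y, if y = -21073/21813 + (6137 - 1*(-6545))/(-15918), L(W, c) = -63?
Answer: -3747815087/57869889 ≈ -64.763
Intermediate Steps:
y = -102012080/57869889 (y = -21073*1/21813 + (6137 + 6545)*(-1/15918) = -21073/21813 + 12682*(-1/15918) = -21073/21813 - 6341/7959 = -102012080/57869889 ≈ -1.7628)
L(-212, 198) + y = -63 - 102012080/57869889 = -3747815087/57869889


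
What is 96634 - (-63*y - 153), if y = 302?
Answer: 115813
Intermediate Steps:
96634 - (-63*y - 153) = 96634 - (-63*302 - 153) = 96634 - (-19026 - 153) = 96634 - 1*(-19179) = 96634 + 19179 = 115813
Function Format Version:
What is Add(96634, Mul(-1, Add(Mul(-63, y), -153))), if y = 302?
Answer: 115813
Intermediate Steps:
Add(96634, Mul(-1, Add(Mul(-63, y), -153))) = Add(96634, Mul(-1, Add(Mul(-63, 302), -153))) = Add(96634, Mul(-1, Add(-19026, -153))) = Add(96634, Mul(-1, -19179)) = Add(96634, 19179) = 115813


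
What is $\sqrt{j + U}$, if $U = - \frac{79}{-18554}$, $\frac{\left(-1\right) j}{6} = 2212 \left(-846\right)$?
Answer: $\frac{\sqrt{3865287842416358}}{18554} \approx 3350.8$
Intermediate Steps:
$j = 11228112$ ($j = - 6 \cdot 2212 \left(-846\right) = \left(-6\right) \left(-1871352\right) = 11228112$)
$U = \frac{79}{18554}$ ($U = \left(-79\right) \left(- \frac{1}{18554}\right) = \frac{79}{18554} \approx 0.0042578$)
$\sqrt{j + U} = \sqrt{11228112 + \frac{79}{18554}} = \sqrt{\frac{208326390127}{18554}} = \frac{\sqrt{3865287842416358}}{18554}$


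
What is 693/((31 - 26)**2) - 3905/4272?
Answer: 2862871/106800 ≈ 26.806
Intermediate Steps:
693/((31 - 26)**2) - 3905/4272 = 693/(5**2) - 3905*1/4272 = 693/25 - 3905/4272 = 2862871/106800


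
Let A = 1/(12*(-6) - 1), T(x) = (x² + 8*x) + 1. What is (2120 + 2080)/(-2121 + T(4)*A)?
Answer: -21900/11063 ≈ -1.9796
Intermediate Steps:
T(x) = 1 + x² + 8*x
A = -1/73 (A = 1/(-72 - 1) = 1/(-73) = -1/73 ≈ -0.013699)
(2120 + 2080)/(-2121 + T(4)*A) = (2120 + 2080)/(-2121 + (1 + 4² + 8*4)*(-1/73)) = 4200/(-2121 + (1 + 16 + 32)*(-1/73)) = 4200/(-2121 + 49*(-1/73)) = 4200/(-2121 - 49/73) = 4200/(-154882/73) = 4200*(-73/154882) = -21900/11063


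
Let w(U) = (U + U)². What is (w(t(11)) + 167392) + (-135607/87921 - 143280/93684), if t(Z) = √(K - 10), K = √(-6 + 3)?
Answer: 114868178323355/686399247 + 4*I*√3 ≈ 1.6735e+5 + 6.9282*I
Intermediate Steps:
K = I*√3 (K = √(-3) = I*√3 ≈ 1.732*I)
t(Z) = √(-10 + I*√3) (t(Z) = √(I*√3 - 10) = √(-10 + I*√3))
w(U) = 4*U² (w(U) = (2*U)² = 4*U²)
(w(t(11)) + 167392) + (-135607/87921 - 143280/93684) = (4*(√(-10 + I*√3))² + 167392) + (-135607/87921 - 143280/93684) = (4*(-10 + I*√3) + 167392) + (-135607*1/87921 - 143280*1/93684) = ((-40 + 4*I*√3) + 167392) + (-135607/87921 - 11940/7807) = (167352 + 4*I*√3) - 2108460589/686399247 = 114868178323355/686399247 + 4*I*√3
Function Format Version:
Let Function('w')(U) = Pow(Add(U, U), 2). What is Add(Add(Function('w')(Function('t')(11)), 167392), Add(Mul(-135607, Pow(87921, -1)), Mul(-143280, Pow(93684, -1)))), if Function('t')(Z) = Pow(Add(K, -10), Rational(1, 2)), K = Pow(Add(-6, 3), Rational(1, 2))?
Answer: Add(Rational(114868178323355, 686399247), Mul(4, I, Pow(3, Rational(1, 2)))) ≈ Add(1.6735e+5, Mul(6.9282, I))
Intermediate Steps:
K = Mul(I, Pow(3, Rational(1, 2))) (K = Pow(-3, Rational(1, 2)) = Mul(I, Pow(3, Rational(1, 2))) ≈ Mul(1.7320, I))
Function('t')(Z) = Pow(Add(-10, Mul(I, Pow(3, Rational(1, 2)))), Rational(1, 2)) (Function('t')(Z) = Pow(Add(Mul(I, Pow(3, Rational(1, 2))), -10), Rational(1, 2)) = Pow(Add(-10, Mul(I, Pow(3, Rational(1, 2)))), Rational(1, 2)))
Function('w')(U) = Mul(4, Pow(U, 2)) (Function('w')(U) = Pow(Mul(2, U), 2) = Mul(4, Pow(U, 2)))
Add(Add(Function('w')(Function('t')(11)), 167392), Add(Mul(-135607, Pow(87921, -1)), Mul(-143280, Pow(93684, -1)))) = Add(Add(Mul(4, Pow(Pow(Add(-10, Mul(I, Pow(3, Rational(1, 2)))), Rational(1, 2)), 2)), 167392), Add(Mul(-135607, Pow(87921, -1)), Mul(-143280, Pow(93684, -1)))) = Add(Add(Mul(4, Add(-10, Mul(I, Pow(3, Rational(1, 2))))), 167392), Add(Mul(-135607, Rational(1, 87921)), Mul(-143280, Rational(1, 93684)))) = Add(Add(Add(-40, Mul(4, I, Pow(3, Rational(1, 2)))), 167392), Add(Rational(-135607, 87921), Rational(-11940, 7807))) = Add(Add(167352, Mul(4, I, Pow(3, Rational(1, 2)))), Rational(-2108460589, 686399247)) = Add(Rational(114868178323355, 686399247), Mul(4, I, Pow(3, Rational(1, 2))))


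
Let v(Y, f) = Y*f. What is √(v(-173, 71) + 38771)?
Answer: 2*√6622 ≈ 162.75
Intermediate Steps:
√(v(-173, 71) + 38771) = √(-173*71 + 38771) = √(-12283 + 38771) = √26488 = 2*√6622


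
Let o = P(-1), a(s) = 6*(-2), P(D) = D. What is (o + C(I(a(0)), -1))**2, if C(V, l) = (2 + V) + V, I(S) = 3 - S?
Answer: 961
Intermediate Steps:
a(s) = -12
C(V, l) = 2 + 2*V
o = -1
(o + C(I(a(0)), -1))**2 = (-1 + (2 + 2*(3 - 1*(-12))))**2 = (-1 + (2 + 2*(3 + 12)))**2 = (-1 + (2 + 2*15))**2 = (-1 + (2 + 30))**2 = (-1 + 32)**2 = 31**2 = 961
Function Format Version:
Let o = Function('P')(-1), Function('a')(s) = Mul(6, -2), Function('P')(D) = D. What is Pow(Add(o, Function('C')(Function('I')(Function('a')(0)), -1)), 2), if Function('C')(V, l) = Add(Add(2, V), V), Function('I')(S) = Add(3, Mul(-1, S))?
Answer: 961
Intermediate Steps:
Function('a')(s) = -12
Function('C')(V, l) = Add(2, Mul(2, V))
o = -1
Pow(Add(o, Function('C')(Function('I')(Function('a')(0)), -1)), 2) = Pow(Add(-1, Add(2, Mul(2, Add(3, Mul(-1, -12))))), 2) = Pow(Add(-1, Add(2, Mul(2, Add(3, 12)))), 2) = Pow(Add(-1, Add(2, Mul(2, 15))), 2) = Pow(Add(-1, Add(2, 30)), 2) = Pow(Add(-1, 32), 2) = Pow(31, 2) = 961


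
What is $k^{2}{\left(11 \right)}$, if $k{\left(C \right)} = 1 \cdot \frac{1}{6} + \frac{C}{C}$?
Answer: $\frac{49}{36} \approx 1.3611$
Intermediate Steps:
$k{\left(C \right)} = \frac{7}{6}$ ($k{\left(C \right)} = 1 \cdot \frac{1}{6} + 1 = \frac{1}{6} + 1 = \frac{7}{6}$)
$k^{2}{\left(11 \right)} = \left(\frac{7}{6}\right)^{2} = \frac{49}{36}$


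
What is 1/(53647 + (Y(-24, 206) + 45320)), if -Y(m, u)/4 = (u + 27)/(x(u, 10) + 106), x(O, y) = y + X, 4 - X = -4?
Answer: 31/3067744 ≈ 1.0105e-5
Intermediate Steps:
X = 8 (X = 4 - 1*(-4) = 4 + 4 = 8)
x(O, y) = 8 + y (x(O, y) = y + 8 = 8 + y)
Y(m, u) = -27/31 - u/31 (Y(m, u) = -4*(u + 27)/((8 + 10) + 106) = -4*(27 + u)/(18 + 106) = -4*(27 + u)/124 = -4*(27/124 + u/124) = -27/31 - u/31)
1/(53647 + (Y(-24, 206) + 45320)) = 1/(53647 + ((-27/31 - 1/31*206) + 45320)) = 1/(53647 + ((-27/31 - 206/31) + 45320)) = 1/(53647 + (-233/31 + 45320)) = 1/(53647 + 1404687/31) = 1/(3067744/31) = 31/3067744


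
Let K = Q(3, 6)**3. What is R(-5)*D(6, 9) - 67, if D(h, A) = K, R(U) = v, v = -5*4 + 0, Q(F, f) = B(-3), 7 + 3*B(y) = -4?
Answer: 24811/27 ≈ 918.93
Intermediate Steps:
B(y) = -11/3 (B(y) = -7/3 + (1/3)*(-4) = -7/3 - 4/3 = -11/3)
Q(F, f) = -11/3
K = -1331/27 (K = (-11/3)**3 = -1331/27 ≈ -49.296)
v = -20 (v = -20 + 0 = -20)
R(U) = -20
D(h, A) = -1331/27
R(-5)*D(6, 9) - 67 = -20*(-1331/27) - 67 = 26620/27 - 67 = 24811/27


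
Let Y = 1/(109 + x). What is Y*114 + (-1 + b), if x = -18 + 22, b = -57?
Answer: -6440/113 ≈ -56.991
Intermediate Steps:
x = 4
Y = 1/113 (Y = 1/(109 + 4) = 1/113 ≈ 0.0088496)
Y*114 + (-1 + b) = (1/113)*114 + (-1 - 57) = 114/113 - 58 = -6440/113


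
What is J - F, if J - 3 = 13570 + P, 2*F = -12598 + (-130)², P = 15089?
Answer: 26511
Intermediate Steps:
F = 2151 (F = (-12598 + (-130)²)/2 = (-12598 + 16900)/2 = (½)*4302 = 2151)
J = 28662 (J = 3 + (13570 + 15089) = 3 + 28659 = 28662)
J - F = 28662 - 1*2151 = 28662 - 2151 = 26511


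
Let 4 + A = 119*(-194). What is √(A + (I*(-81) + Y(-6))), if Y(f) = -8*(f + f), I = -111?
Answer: I*√14003 ≈ 118.33*I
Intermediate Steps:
Y(f) = -16*f
A = -23090 (A = -4 + 119*(-194) = -4 - 23086 = -23090)
√(A + (I*(-81) + Y(-6))) = √(-23090 + (-111*(-81) - 16*(-6))) = √(-23090 + (8991 + 96)) = √(-23090 + 9087) = √(-14003) = I*√14003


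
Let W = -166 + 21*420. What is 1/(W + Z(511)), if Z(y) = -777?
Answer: 1/7877 ≈ 0.00012695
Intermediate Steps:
W = 8654 (W = -166 + 8820 = 8654)
1/(W + Z(511)) = 1/(8654 - 777) = 1/7877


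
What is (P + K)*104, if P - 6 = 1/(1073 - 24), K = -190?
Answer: -20073560/1049 ≈ -19136.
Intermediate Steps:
P = 6295/1049 (P = 6 + 1/(1073 - 24) = 6 + 1/1049 = 6295/1049 ≈ 6.0010)
(P + K)*104 = (6295/1049 - 190)*104 = -193015/1049*104 = -20073560/1049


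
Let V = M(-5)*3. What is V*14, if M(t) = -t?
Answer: 210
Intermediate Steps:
V = 15 (V = -1*(-5)*3 = 5*3 = 15)
V*14 = 15*14 = 210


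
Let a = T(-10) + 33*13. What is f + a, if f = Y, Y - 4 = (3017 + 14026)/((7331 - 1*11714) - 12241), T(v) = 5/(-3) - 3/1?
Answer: 21310711/49872 ≈ 427.31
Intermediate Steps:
T(v) = -14/3 (T(v) = 5*(-⅓) - 3*1 = -5/3 - 3 = -14/3)
Y = 49453/16624 (Y = 4 + (3017 + 14026)/((7331 - 1*11714) - 12241) = 4 + 17043/((7331 - 11714) - 12241) = 4 + 17043/(-4383 - 12241) = 4 + 17043/(-16624) = 4 + 17043*(-1/16624) = 4 - 17043/16624 = 49453/16624 ≈ 2.9748)
f = 49453/16624 ≈ 2.9748
a = 1273/3 (a = -14/3 + 33*13 = -14/3 + 429 = 1273/3 ≈ 424.33)
f + a = 49453/16624 + 1273/3 = 21310711/49872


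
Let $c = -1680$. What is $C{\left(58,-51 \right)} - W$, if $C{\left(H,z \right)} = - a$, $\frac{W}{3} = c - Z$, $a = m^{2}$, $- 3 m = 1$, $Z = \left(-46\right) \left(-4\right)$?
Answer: $\frac{50327}{9} \approx 5591.9$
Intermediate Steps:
$Z = 184$
$m = - \frac{1}{3}$ ($m = \left(- \frac{1}{3}\right) 1 = - \frac{1}{3} \approx -0.33333$)
$a = \frac{1}{9}$ ($a = \left(- \frac{1}{3}\right)^{2} = \frac{1}{9} \approx 0.11111$)
$W = -5592$ ($W = 3 \left(-1680 - 184\right) = 3 \left(-1864\right) = -5592$)
$C{\left(H,z \right)} = - \frac{1}{9}$ ($C{\left(H,z \right)} = \left(-1\right) \frac{1}{9} = - \frac{1}{9}$)
$C{\left(58,-51 \right)} - W = - \frac{1}{9} - -5592 = - \frac{1}{9} + 5592 = \frac{50327}{9}$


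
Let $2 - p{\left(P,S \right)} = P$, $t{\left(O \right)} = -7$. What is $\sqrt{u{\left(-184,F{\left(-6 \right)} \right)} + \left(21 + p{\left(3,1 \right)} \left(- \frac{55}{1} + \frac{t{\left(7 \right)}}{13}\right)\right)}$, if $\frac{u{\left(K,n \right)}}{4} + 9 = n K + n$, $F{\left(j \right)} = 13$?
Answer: $\frac{i \sqrt{1601353}}{13} \approx 97.342 i$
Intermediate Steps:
$u{\left(K,n \right)} = -36 + 4 n + 4 K n$ ($u{\left(K,n \right)} = -36 + 4 \left(n K + n\right) = -36 + 4 \left(K n + n\right) = -36 + 4 \left(n + K n\right) = -36 + \left(4 n + 4 K n\right) = -36 + 4 n + 4 K n$)
$p{\left(P,S \right)} = 2 - P$
$\sqrt{u{\left(-184,F{\left(-6 \right)} \right)} + \left(21 + p{\left(3,1 \right)} \left(- \frac{55}{1} + \frac{t{\left(7 \right)}}{13}\right)\right)} = \sqrt{\left(-36 + 4 \cdot 13 + 4 \left(-184\right) 13\right) + \left(21 + \left(2 - 3\right) \left(- \frac{55}{1} - \frac{7}{13}\right)\right)} = \sqrt{\left(-36 + 52 - 9568\right) + \left(21 + \left(2 - 3\right) \left(\left(-55\right) 1 - \frac{7}{13}\right)\right)} = \sqrt{-9552 + \left(21 - \left(-55 - \frac{7}{13}\right)\right)} = \sqrt{-9552 + \left(21 - - \frac{722}{13}\right)} = \sqrt{-9552 + \left(21 + \frac{722}{13}\right)} = \sqrt{-9552 + \frac{995}{13}} = \sqrt{- \frac{123181}{13}} = \frac{i \sqrt{1601353}}{13}$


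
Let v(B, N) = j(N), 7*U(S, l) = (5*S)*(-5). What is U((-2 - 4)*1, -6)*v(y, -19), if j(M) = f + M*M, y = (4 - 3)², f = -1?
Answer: 54000/7 ≈ 7714.3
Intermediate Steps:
y = 1 (y = 1² = 1)
U(S, l) = -25*S/7 (U(S, l) = ((5*S)*(-5))/7 = (-25*S)/7 = -25*S/7)
j(M) = -1 + M² (j(M) = -1 + M*M = -1 + M²)
v(B, N) = -1 + N²
U((-2 - 4)*1, -6)*v(y, -19) = (-25*(-2 - 4)/7)*(-1 + (-19)²) = (-(-150)/7)*(-1 + 361) = -25/7*(-6)*360 = (150/7)*360 = 54000/7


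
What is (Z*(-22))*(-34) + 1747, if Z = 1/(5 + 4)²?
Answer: 142255/81 ≈ 1756.2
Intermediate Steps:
Z = 1/81 (Z = 1/9² = 1/81 ≈ 0.012346)
(Z*(-22))*(-34) + 1747 = ((1/81)*(-22))*(-34) + 1747 = -22/81*(-34) + 1747 = 748/81 + 1747 = 142255/81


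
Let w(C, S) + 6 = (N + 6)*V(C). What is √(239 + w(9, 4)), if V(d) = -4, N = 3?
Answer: √197 ≈ 14.036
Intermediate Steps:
w(C, S) = -42 (w(C, S) = -6 + (3 + 6)*(-4) = -6 + 9*(-4) = -6 - 36 = -42)
√(239 + w(9, 4)) = √(239 - 42) = √197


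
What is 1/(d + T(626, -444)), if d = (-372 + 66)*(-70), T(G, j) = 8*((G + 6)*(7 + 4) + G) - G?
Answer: 1/81418 ≈ 1.2282e-5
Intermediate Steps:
T(G, j) = 528 + 95*G (T(G, j) = 8*((6 + G)*11 + G) - G = 8*((66 + 11*G) + G) - G = 8*(66 + 12*G) - G = (528 + 96*G) - G = 528 + 95*G)
d = 21420 (d = -306*(-70) = 21420)
1/(d + T(626, -444)) = 1/(21420 + (528 + 95*626)) = 1/(21420 + (528 + 59470)) = 1/(21420 + 59998) = 1/81418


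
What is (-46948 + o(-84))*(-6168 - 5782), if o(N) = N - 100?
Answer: 563227400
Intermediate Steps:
o(N) = -100 + N
(-46948 + o(-84))*(-6168 - 5782) = (-46948 + (-100 - 84))*(-6168 - 5782) = (-46948 - 184)*(-11950) = -47132*(-11950) = 563227400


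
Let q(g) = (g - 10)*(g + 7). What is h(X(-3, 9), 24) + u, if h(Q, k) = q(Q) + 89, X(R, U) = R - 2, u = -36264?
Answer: -36205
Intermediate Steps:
X(R, U) = -2 + R
q(g) = (-10 + g)*(7 + g)
h(Q, k) = 19 + Q² - 3*Q (h(Q, k) = (-70 + Q² - 3*Q) + 89 = 19 + Q² - 3*Q)
h(X(-3, 9), 24) + u = (19 + (-2 - 3)² - 3*(-2 - 3)) - 36264 = (19 + (-5)² - 3*(-5)) - 36264 = (19 + 25 + 15) - 36264 = 59 - 36264 = -36205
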